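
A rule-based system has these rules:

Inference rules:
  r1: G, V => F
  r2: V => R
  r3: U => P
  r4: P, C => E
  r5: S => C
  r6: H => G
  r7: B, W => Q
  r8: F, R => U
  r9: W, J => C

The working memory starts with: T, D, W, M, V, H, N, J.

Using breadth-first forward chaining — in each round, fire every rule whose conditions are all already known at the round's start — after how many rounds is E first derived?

Round 1: r2 [V => R]; r6 [H => G]; r9 [W, J => C]. Adds R, G, C.
Round 2: r1 [G, V => F]. Adds F.
Round 3: r8 [F, R => U]. Adds U.
Round 4: r3 [U => P]. Adds P.
Round 5: r4 [P, C => E]. Adds E.
E first appears in round 5.

5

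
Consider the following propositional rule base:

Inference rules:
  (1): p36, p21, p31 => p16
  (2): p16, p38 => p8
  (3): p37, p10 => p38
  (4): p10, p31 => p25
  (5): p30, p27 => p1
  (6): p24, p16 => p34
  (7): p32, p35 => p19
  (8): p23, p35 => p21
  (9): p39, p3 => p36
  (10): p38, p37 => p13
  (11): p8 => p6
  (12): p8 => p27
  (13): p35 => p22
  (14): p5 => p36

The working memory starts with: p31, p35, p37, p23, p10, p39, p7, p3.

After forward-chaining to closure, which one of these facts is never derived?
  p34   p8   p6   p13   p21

Round 1 — (3), (4), (8), (9), (13), derive p38, p25, p21, p36, p22.
Round 2 — (1), (10), derive p16, p13.
Round 3 — (2), derive p8.
Round 4 — (11), (12), derive p6, p27.
Derived: p21 (round 1), p13 (round 2), p8 (round 3), p6 (round 4). p34 never appears in any round.

p34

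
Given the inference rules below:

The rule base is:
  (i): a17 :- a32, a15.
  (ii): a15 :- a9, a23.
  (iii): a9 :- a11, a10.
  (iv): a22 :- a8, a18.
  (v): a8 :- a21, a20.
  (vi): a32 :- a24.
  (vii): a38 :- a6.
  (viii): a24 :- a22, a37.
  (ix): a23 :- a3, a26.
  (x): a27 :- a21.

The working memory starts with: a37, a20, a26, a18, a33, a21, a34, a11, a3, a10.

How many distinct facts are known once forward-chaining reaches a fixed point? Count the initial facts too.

Round 1 — (iii), (v), (ix), (x), derive a9, a8, a23, a27.
Round 2 — (ii), (iv), derive a15, a22.
Round 3 — (viii), derive a24.
Round 4 — (vi), derive a32.
Round 5 — (i), derive a17.
Closure: {a10, a11, a15, a17, a18, a20, a21, a22, a23, a24, a26, a27, a3, a32, a33, a34, a37, a8, a9} — 19 facts.

19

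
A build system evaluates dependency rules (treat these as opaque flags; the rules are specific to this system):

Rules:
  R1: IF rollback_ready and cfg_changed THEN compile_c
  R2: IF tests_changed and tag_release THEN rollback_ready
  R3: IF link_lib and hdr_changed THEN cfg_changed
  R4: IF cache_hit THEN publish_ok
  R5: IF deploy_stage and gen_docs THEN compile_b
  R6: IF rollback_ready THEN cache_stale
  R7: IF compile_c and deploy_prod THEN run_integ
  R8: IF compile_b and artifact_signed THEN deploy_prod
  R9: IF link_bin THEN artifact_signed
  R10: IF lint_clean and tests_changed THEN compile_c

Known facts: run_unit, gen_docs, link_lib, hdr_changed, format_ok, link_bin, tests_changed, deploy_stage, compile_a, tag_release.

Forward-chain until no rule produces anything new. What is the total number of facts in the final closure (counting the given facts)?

18

Round 1 — R2, R3, R5, R9, derive rollback_ready, cfg_changed, compile_b, artifact_signed.
Round 2 — R1, R6, R8, derive compile_c, cache_stale, deploy_prod.
Round 3 — R7, derive run_integ.
Closure: {artifact_signed, cache_stale, cfg_changed, compile_a, compile_b, compile_c, deploy_prod, deploy_stage, format_ok, gen_docs, hdr_changed, link_bin, link_lib, rollback_ready, run_integ, run_unit, tag_release, tests_changed} — 18 facts.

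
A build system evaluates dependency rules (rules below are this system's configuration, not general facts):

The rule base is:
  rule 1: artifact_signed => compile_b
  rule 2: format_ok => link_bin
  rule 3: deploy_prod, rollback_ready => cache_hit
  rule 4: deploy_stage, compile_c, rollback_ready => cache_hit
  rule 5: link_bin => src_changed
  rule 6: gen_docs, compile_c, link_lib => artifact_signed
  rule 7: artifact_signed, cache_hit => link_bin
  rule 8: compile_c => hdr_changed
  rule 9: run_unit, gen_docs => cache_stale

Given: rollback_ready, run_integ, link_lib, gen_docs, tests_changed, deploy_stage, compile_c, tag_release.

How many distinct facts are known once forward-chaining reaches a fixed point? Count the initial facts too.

14

[1] rule 4 [deploy_stage, compile_c, rollback_ready => cache_hit]; rule 6 [gen_docs, compile_c, link_lib => artifact_signed]; rule 8 [compile_c => hdr_changed]. ⇒ new: cache_hit, artifact_signed, hdr_changed.
[2] rule 1 [artifact_signed => compile_b]; rule 7 [artifact_signed, cache_hit => link_bin]. ⇒ new: compile_b, link_bin.
[3] rule 5 [link_bin => src_changed]. ⇒ new: src_changed.
Closure: {artifact_signed, cache_hit, compile_b, compile_c, deploy_stage, gen_docs, hdr_changed, link_bin, link_lib, rollback_ready, run_integ, src_changed, tag_release, tests_changed} — 14 facts.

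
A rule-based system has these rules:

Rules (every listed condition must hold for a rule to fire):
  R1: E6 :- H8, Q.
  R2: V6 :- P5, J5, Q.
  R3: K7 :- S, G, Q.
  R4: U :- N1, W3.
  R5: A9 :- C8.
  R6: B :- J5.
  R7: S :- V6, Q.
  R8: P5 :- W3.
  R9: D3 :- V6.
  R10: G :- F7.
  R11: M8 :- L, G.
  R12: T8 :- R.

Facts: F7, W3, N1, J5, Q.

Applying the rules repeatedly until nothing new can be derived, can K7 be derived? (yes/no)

yes

Round 1 — R4, R6, R8, R10, derive U, B, P5, G.
Round 2 — R2, derive V6.
Round 3 — R7, R9, derive S, D3.
Round 4 — R3, derive K7.
K7 appears in round 4, so it is derivable.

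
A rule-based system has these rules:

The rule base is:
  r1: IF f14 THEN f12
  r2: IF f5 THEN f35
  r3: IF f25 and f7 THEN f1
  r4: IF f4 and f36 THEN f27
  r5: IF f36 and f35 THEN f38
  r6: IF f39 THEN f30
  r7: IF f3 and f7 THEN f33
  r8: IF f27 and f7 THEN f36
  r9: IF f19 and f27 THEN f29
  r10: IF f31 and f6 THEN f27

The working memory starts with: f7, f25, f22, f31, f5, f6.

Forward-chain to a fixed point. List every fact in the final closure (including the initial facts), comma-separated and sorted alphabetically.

f1, f22, f25, f27, f31, f35, f36, f38, f5, f6, f7

Round 1: r2 [IF f5 THEN f35]; r3 [IF f25 and f7 THEN f1]; r10 [IF f31 and f6 THEN f27]. Adds f35, f1, f27.
Round 2: r8 [IF f27 and f7 THEN f36]. Adds f36.
Round 3: r5 [IF f36 and f35 THEN f38]. Adds f38.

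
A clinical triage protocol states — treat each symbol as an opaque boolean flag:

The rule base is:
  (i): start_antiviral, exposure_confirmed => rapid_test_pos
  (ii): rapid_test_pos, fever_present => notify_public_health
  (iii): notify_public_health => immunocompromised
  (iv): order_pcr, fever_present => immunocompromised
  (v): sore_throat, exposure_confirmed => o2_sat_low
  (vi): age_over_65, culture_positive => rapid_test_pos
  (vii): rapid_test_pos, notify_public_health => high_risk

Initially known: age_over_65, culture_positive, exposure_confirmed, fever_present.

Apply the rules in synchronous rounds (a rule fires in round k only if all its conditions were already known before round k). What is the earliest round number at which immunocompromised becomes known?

[1] (vi) [age_over_65, culture_positive => rapid_test_pos]. ⇒ new: rapid_test_pos.
[2] (ii) [rapid_test_pos, fever_present => notify_public_health]. ⇒ new: notify_public_health.
[3] (iii) [notify_public_health => immunocompromised]; (vii) [rapid_test_pos, notify_public_health => high_risk]. ⇒ new: immunocompromised, high_risk.
immunocompromised first appears in round 3.

3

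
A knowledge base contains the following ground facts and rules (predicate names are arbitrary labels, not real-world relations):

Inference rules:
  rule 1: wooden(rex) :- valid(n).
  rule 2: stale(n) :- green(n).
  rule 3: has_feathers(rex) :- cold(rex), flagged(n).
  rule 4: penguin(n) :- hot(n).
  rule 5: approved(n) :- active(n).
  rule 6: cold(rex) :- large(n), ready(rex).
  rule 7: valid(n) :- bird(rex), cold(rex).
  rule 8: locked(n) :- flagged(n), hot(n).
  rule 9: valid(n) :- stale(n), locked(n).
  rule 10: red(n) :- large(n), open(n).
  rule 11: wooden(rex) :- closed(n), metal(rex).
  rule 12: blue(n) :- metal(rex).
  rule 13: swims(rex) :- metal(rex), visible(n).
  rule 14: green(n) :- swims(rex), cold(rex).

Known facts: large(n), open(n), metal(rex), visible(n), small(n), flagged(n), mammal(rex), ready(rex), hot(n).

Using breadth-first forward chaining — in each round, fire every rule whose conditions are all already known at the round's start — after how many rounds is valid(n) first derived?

4

Round 1: rule 4 [penguin(n) :- hot(n).]; rule 6 [cold(rex) :- large(n), ready(rex).]; rule 8 [locked(n) :- flagged(n), hot(n).]; rule 10 [red(n) :- large(n), open(n).]; rule 12 [blue(n) :- metal(rex).]; rule 13 [swims(rex) :- metal(rex), visible(n).]. New: penguin(n), cold(rex), locked(n), red(n), blue(n), swims(rex).
Round 2: rule 3 [has_feathers(rex) :- cold(rex), flagged(n).]; rule 14 [green(n) :- swims(rex), cold(rex).]. New: has_feathers(rex), green(n).
Round 3: rule 2 [stale(n) :- green(n).]. New: stale(n).
Round 4: rule 9 [valid(n) :- stale(n), locked(n).]. New: valid(n).
valid(n) first appears in round 4.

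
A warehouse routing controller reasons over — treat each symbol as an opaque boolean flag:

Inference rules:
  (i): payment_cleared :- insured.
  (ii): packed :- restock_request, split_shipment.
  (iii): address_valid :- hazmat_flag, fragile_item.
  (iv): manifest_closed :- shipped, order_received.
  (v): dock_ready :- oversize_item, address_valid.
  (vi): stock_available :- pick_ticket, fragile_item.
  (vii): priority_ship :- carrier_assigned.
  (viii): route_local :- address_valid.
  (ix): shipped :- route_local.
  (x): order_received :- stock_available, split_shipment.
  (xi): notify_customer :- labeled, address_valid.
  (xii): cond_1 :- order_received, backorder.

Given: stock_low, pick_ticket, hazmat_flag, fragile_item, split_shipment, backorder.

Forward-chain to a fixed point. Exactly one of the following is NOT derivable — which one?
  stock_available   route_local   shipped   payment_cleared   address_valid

payment_cleared

Round 1 fires (iii), (vi), giving address_valid, stock_available.
Round 2 fires (viii), (x), giving route_local, order_received.
Round 3 fires (ix), (xii), giving shipped, cond_1.
Round 4 fires (iv), giving manifest_closed.
Derived: shipped (round 3), route_local (round 2), stock_available (round 1), address_valid (round 1). payment_cleared never appears in any round.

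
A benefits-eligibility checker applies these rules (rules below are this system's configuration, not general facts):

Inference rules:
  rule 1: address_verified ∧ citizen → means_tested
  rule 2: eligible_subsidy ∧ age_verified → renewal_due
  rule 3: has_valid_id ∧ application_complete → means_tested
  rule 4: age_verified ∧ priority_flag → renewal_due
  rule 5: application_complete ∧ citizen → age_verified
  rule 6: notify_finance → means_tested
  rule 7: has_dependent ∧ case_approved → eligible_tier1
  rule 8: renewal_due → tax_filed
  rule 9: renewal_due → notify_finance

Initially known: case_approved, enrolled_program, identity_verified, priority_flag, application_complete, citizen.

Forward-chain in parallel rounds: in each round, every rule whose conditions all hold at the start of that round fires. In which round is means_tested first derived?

4

Round 1 — rule 5, derive age_verified.
Round 2 — rule 4, derive renewal_due.
Round 3 — rule 8, rule 9, derive tax_filed, notify_finance.
Round 4 — rule 6, derive means_tested.
means_tested first appears in round 4.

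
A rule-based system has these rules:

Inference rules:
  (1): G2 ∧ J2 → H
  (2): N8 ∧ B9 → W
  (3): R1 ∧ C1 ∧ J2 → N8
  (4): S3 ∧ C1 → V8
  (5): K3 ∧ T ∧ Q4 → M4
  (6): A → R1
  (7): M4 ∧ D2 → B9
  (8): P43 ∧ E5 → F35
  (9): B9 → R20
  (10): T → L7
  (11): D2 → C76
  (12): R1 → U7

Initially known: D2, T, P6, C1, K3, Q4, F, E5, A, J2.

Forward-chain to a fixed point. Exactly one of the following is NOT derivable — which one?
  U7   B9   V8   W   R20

Round 1: (5) [K3 ∧ T ∧ Q4 → M4]; (6) [A → R1]; (10) [T → L7]; (11) [D2 → C76]. Adds M4, R1, L7, C76.
Round 2: (3) [R1 ∧ C1 ∧ J2 → N8]; (7) [M4 ∧ D2 → B9]; (12) [R1 → U7]. Adds N8, B9, U7.
Round 3: (2) [N8 ∧ B9 → W]; (9) [B9 → R20]. Adds W, R20.
Derived: R20 (round 3), U7 (round 2), B9 (round 2), W (round 3). V8 never appears in any round.

V8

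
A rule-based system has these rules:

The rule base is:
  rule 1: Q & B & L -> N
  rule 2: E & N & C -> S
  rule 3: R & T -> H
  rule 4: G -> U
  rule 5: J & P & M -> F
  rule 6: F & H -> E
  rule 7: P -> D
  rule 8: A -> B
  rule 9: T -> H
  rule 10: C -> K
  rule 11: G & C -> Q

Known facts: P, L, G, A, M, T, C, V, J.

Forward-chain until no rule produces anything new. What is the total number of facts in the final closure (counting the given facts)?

19

Round 1 — rule 4, rule 5, rule 7, rule 8, rule 9, rule 10, rule 11, derive U, F, D, B, H, K, Q.
Round 2 — rule 1, rule 6, derive N, E.
Round 3 — rule 2, derive S.
Closure: {A, B, C, D, E, F, G, H, J, K, L, M, N, P, Q, S, T, U, V} — 19 facts.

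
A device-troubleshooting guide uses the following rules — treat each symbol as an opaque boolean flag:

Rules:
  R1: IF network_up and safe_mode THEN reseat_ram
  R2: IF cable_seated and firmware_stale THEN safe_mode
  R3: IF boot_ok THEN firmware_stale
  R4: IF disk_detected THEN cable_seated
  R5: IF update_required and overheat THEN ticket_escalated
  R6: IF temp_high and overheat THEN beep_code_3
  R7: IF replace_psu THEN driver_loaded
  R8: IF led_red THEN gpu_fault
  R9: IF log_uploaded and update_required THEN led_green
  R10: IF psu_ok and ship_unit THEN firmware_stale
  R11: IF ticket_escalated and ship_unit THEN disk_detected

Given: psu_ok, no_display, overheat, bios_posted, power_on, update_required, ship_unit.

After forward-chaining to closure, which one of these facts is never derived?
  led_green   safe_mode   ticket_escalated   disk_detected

Round 1: R5 [IF update_required and overheat THEN ticket_escalated]; R10 [IF psu_ok and ship_unit THEN firmware_stale]. Adds ticket_escalated, firmware_stale.
Round 2: R11 [IF ticket_escalated and ship_unit THEN disk_detected]. Adds disk_detected.
Round 3: R4 [IF disk_detected THEN cable_seated]. Adds cable_seated.
Round 4: R2 [IF cable_seated and firmware_stale THEN safe_mode]. Adds safe_mode.
Derived: ticket_escalated (round 1), disk_detected (round 2), safe_mode (round 4). led_green never appears in any round.

led_green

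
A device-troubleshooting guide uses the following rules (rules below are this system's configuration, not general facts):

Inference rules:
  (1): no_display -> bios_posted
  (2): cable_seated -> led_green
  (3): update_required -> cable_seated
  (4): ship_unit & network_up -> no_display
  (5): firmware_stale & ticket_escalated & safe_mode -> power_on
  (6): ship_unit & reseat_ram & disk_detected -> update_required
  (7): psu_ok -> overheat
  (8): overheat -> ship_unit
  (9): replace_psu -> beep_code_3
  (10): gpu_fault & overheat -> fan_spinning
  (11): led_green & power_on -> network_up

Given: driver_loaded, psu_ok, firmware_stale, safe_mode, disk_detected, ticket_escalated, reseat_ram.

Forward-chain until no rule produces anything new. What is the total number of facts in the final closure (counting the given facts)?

16

Round 1: (5) [firmware_stale & ticket_escalated & safe_mode -> power_on]; (7) [psu_ok -> overheat]. New: power_on, overheat.
Round 2: (8) [overheat -> ship_unit]. New: ship_unit.
Round 3: (6) [ship_unit & reseat_ram & disk_detected -> update_required]. New: update_required.
Round 4: (3) [update_required -> cable_seated]. New: cable_seated.
Round 5: (2) [cable_seated -> led_green]. New: led_green.
Round 6: (11) [led_green & power_on -> network_up]. New: network_up.
Round 7: (4) [ship_unit & network_up -> no_display]. New: no_display.
Round 8: (1) [no_display -> bios_posted]. New: bios_posted.
Closure: {bios_posted, cable_seated, disk_detected, driver_loaded, firmware_stale, led_green, network_up, no_display, overheat, power_on, psu_ok, reseat_ram, safe_mode, ship_unit, ticket_escalated, update_required} — 16 facts.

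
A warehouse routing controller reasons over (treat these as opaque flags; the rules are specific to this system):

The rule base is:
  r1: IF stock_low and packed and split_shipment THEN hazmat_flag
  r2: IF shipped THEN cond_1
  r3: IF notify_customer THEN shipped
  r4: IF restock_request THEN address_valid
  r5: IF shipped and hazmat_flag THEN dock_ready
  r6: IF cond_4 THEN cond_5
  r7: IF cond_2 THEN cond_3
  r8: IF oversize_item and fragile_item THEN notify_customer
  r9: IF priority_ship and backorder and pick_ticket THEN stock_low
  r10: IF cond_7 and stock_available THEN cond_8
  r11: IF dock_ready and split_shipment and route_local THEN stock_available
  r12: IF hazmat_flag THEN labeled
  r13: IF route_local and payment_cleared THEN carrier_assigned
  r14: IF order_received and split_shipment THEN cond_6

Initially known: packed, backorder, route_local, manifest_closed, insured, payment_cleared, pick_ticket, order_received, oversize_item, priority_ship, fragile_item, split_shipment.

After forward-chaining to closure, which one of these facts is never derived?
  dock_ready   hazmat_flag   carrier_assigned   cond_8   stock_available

Round 1 — r8, r9, r13, r14, derive notify_customer, stock_low, carrier_assigned, cond_6.
Round 2 — r1, r3, derive hazmat_flag, shipped.
Round 3 — r2, r5, r12, derive cond_1, dock_ready, labeled.
Round 4 — r11, derive stock_available.
Derived: stock_available (round 4), hazmat_flag (round 2), carrier_assigned (round 1), dock_ready (round 3). cond_8 never appears in any round.

cond_8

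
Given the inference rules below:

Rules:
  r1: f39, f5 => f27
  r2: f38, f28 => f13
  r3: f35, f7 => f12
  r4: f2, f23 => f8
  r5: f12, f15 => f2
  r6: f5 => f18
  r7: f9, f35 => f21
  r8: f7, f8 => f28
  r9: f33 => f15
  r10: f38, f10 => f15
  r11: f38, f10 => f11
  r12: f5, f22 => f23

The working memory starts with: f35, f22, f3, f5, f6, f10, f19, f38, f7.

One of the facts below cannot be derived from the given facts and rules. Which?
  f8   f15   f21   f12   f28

Round 1: r3 [f35, f7 => f12]; r6 [f5 => f18]; r10 [f38, f10 => f15]; r11 [f38, f10 => f11]; r12 [f5, f22 => f23]. New: f12, f18, f15, f11, f23.
Round 2: r5 [f12, f15 => f2]. New: f2.
Round 3: r4 [f2, f23 => f8]. New: f8.
Round 4: r8 [f7, f8 => f28]. New: f28.
Round 5: r2 [f38, f28 => f13]. New: f13.
Derived: f8 (round 3), f15 (round 1), f12 (round 1), f28 (round 4). f21 never appears in any round.

f21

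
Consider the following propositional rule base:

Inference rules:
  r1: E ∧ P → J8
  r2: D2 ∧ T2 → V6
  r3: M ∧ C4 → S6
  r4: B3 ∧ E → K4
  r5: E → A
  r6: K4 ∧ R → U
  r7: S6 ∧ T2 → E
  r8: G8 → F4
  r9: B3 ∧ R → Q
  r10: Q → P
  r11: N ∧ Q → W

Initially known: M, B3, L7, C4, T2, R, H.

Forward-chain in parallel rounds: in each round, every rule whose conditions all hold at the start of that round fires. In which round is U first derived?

4

Round 1 fires r3, r9, giving S6, Q.
Round 2 fires r7, r10, giving E, P.
Round 3 fires r1, r4, r5, giving J8, K4, A.
Round 4 fires r6, giving U.
U first appears in round 4.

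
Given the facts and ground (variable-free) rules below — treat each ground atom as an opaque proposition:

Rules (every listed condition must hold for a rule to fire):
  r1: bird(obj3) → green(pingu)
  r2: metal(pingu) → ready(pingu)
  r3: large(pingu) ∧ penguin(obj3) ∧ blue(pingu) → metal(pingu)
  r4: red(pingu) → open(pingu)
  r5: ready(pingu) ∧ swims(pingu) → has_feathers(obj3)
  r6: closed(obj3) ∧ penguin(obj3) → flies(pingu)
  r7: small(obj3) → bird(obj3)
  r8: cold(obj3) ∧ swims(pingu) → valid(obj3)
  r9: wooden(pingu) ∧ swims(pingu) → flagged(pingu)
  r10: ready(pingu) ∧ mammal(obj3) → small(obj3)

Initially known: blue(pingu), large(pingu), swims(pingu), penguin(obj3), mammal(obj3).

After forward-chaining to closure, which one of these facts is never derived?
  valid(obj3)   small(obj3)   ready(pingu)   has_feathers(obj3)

Round 1 — r3, derive metal(pingu).
Round 2 — r2, derive ready(pingu).
Round 3 — r5, r10, derive has_feathers(obj3), small(obj3).
Round 4 — r7, derive bird(obj3).
Round 5 — r1, derive green(pingu).
Derived: has_feathers(obj3) (round 3), small(obj3) (round 3), ready(pingu) (round 2). valid(obj3) never appears in any round.

valid(obj3)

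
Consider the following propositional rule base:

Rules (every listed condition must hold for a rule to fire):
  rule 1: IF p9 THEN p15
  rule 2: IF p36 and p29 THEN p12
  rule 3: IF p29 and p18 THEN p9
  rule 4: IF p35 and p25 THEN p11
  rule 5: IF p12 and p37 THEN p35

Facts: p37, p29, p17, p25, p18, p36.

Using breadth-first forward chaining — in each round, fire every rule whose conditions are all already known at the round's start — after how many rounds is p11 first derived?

Round 1 — rule 2, rule 3, derive p12, p9.
Round 2 — rule 1, rule 5, derive p15, p35.
Round 3 — rule 4, derive p11.
p11 first appears in round 3.

3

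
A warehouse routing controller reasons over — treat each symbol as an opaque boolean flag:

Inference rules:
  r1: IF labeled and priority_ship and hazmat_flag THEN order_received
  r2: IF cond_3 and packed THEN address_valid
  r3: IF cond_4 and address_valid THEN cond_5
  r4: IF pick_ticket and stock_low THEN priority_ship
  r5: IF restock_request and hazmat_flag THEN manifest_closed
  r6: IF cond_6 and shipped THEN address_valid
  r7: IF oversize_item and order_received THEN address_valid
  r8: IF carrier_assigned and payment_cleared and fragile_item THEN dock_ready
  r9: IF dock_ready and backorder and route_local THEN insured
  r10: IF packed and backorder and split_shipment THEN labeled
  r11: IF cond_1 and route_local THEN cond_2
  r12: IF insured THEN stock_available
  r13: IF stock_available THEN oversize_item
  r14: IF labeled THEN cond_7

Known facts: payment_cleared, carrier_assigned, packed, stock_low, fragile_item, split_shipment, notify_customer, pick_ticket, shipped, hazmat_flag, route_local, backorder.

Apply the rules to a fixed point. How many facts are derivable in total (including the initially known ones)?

21

Round 1: r4 [IF pick_ticket and stock_low THEN priority_ship]; r8 [IF carrier_assigned and payment_cleared and fragile_item THEN dock_ready]; r10 [IF packed and backorder and split_shipment THEN labeled]. New: priority_ship, dock_ready, labeled.
Round 2: r1 [IF labeled and priority_ship and hazmat_flag THEN order_received]; r9 [IF dock_ready and backorder and route_local THEN insured]; r14 [IF labeled THEN cond_7]. New: order_received, insured, cond_7.
Round 3: r12 [IF insured THEN stock_available]. New: stock_available.
Round 4: r13 [IF stock_available THEN oversize_item]. New: oversize_item.
Round 5: r7 [IF oversize_item and order_received THEN address_valid]. New: address_valid.
Closure: {address_valid, backorder, carrier_assigned, cond_7, dock_ready, fragile_item, hazmat_flag, insured, labeled, notify_customer, order_received, oversize_item, packed, payment_cleared, pick_ticket, priority_ship, route_local, shipped, split_shipment, stock_available, stock_low} — 21 facts.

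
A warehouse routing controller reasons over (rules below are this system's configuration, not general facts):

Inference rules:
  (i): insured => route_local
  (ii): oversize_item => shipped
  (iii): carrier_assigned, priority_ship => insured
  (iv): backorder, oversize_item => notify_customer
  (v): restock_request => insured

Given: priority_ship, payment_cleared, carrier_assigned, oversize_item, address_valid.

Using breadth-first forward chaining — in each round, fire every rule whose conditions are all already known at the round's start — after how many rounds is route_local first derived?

2

Round 1 fires (ii), (iii), giving shipped, insured.
Round 2 fires (i), giving route_local.
route_local first appears in round 2.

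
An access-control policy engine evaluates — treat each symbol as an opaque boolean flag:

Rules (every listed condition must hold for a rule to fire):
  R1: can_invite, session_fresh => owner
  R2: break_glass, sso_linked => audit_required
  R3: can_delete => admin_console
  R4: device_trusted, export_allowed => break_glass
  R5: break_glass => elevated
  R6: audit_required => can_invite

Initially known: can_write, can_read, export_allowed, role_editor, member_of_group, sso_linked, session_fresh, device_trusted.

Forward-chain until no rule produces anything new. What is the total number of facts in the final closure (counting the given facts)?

Round 1: R4 [device_trusted, export_allowed => break_glass]. New: break_glass.
Round 2: R2 [break_glass, sso_linked => audit_required]; R5 [break_glass => elevated]. New: audit_required, elevated.
Round 3: R6 [audit_required => can_invite]. New: can_invite.
Round 4: R1 [can_invite, session_fresh => owner]. New: owner.
Closure: {audit_required, break_glass, can_invite, can_read, can_write, device_trusted, elevated, export_allowed, member_of_group, owner, role_editor, session_fresh, sso_linked} — 13 facts.

13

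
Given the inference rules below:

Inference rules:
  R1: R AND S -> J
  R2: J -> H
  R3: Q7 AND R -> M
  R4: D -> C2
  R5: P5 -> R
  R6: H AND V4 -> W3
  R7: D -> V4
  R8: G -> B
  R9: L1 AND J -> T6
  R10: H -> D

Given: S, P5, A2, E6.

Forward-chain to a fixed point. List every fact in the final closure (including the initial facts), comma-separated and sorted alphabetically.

Round 1: R5 [P5 -> R]. New: R.
Round 2: R1 [R AND S -> J]. New: J.
Round 3: R2 [J -> H]. New: H.
Round 4: R10 [H -> D]. New: D.
Round 5: R4 [D -> C2]; R7 [D -> V4]. New: C2, V4.
Round 6: R6 [H AND V4 -> W3]. New: W3.

A2, C2, D, E6, H, J, P5, R, S, V4, W3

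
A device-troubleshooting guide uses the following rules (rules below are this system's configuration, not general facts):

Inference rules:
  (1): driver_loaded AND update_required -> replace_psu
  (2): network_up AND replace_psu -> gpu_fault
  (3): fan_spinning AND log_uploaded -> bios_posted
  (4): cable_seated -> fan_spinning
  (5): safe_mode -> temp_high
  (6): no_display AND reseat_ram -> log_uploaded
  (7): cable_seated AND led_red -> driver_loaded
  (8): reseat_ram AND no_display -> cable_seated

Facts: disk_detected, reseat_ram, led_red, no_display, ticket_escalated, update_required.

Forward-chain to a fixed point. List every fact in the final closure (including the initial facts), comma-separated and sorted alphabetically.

Round 1 — (6), (8), derive log_uploaded, cable_seated.
Round 2 — (4), (7), derive fan_spinning, driver_loaded.
Round 3 — (1), (3), derive replace_psu, bios_posted.

bios_posted, cable_seated, disk_detected, driver_loaded, fan_spinning, led_red, log_uploaded, no_display, replace_psu, reseat_ram, ticket_escalated, update_required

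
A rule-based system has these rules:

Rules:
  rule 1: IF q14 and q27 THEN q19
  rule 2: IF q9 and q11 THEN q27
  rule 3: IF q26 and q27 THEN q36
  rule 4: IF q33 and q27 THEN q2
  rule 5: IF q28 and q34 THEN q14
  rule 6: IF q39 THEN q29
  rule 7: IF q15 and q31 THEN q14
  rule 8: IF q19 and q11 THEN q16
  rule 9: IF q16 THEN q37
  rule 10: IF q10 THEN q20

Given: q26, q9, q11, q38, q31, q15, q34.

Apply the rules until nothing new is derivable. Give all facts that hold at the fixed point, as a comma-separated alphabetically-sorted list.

q11, q14, q15, q16, q19, q26, q27, q31, q34, q36, q37, q38, q9

Round 1 — rule 2, rule 7, derive q27, q14.
Round 2 — rule 1, rule 3, derive q19, q36.
Round 3 — rule 8, derive q16.
Round 4 — rule 9, derive q37.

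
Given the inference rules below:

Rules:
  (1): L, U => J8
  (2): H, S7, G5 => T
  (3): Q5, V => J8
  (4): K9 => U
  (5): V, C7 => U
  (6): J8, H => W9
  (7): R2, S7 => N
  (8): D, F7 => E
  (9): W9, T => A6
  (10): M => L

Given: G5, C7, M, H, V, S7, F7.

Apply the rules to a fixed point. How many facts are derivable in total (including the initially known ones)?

[1] (2) [H, S7, G5 => T]; (5) [V, C7 => U]; (10) [M => L]. ⇒ new: T, U, L.
[2] (1) [L, U => J8]. ⇒ new: J8.
[3] (6) [J8, H => W9]. ⇒ new: W9.
[4] (9) [W9, T => A6]. ⇒ new: A6.
Closure: {A6, C7, F7, G5, H, J8, L, M, S7, T, U, V, W9} — 13 facts.

13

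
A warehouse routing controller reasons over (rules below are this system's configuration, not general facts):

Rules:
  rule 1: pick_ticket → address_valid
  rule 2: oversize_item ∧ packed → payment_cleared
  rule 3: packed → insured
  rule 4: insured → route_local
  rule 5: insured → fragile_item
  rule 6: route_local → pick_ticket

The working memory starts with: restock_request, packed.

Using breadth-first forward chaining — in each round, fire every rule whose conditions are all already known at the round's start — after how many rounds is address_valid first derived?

4

Round 1: rule 3 [packed → insured]. Adds insured.
Round 2: rule 4 [insured → route_local]; rule 5 [insured → fragile_item]. Adds route_local, fragile_item.
Round 3: rule 6 [route_local → pick_ticket]. Adds pick_ticket.
Round 4: rule 1 [pick_ticket → address_valid]. Adds address_valid.
address_valid first appears in round 4.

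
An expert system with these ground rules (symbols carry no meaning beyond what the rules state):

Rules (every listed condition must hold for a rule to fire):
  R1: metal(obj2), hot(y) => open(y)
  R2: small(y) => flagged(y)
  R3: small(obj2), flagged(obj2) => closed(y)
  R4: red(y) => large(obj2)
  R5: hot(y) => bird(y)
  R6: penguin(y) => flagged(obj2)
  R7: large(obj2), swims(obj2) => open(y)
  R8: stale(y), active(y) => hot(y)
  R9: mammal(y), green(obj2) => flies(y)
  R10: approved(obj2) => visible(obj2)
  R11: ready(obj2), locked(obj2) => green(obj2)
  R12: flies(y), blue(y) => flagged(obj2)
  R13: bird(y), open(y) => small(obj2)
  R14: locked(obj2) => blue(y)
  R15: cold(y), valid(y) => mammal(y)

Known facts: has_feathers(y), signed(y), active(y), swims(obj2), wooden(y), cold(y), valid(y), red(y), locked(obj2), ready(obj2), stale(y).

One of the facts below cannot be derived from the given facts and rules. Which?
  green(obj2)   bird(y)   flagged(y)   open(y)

flagged(y)

Round 1 — R4, R8, R11, R14, R15, derive large(obj2), hot(y), green(obj2), blue(y), mammal(y).
Round 2 — R5, R7, R9, derive bird(y), open(y), flies(y).
Round 3 — R12, R13, derive flagged(obj2), small(obj2).
Round 4 — R3, derive closed(y).
Derived: bird(y) (round 2), green(obj2) (round 1), open(y) (round 2). flagged(y) never appears in any round.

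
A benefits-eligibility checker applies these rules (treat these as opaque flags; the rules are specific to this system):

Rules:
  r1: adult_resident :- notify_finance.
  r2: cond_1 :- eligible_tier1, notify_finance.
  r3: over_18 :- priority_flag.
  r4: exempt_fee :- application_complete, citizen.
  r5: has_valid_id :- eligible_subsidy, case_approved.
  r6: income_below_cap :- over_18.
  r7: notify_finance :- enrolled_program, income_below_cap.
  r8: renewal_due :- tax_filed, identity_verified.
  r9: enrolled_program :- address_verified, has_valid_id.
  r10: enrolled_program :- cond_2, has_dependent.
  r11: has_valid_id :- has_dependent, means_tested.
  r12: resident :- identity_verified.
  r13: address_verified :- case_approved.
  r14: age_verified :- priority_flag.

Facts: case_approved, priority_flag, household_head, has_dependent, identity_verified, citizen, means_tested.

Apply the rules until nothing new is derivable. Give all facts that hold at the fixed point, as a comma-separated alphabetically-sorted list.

address_verified, adult_resident, age_verified, case_approved, citizen, enrolled_program, has_dependent, has_valid_id, household_head, identity_verified, income_below_cap, means_tested, notify_finance, over_18, priority_flag, resident

Round 1: r3 [over_18 :- priority_flag.]; r11 [has_valid_id :- has_dependent, means_tested.]; r12 [resident :- identity_verified.]; r13 [address_verified :- case_approved.]; r14 [age_verified :- priority_flag.]. Adds over_18, has_valid_id, resident, address_verified, age_verified.
Round 2: r6 [income_below_cap :- over_18.]; r9 [enrolled_program :- address_verified, has_valid_id.]. Adds income_below_cap, enrolled_program.
Round 3: r7 [notify_finance :- enrolled_program, income_below_cap.]. Adds notify_finance.
Round 4: r1 [adult_resident :- notify_finance.]. Adds adult_resident.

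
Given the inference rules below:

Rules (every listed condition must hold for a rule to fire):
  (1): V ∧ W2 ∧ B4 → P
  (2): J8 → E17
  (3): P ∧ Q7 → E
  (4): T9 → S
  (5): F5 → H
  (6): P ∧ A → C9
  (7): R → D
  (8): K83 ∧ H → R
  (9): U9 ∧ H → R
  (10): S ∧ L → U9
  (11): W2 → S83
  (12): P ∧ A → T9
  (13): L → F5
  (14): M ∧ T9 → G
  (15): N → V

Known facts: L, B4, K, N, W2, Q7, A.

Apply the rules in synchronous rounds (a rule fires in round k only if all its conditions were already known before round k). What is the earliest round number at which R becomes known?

6

Round 1 fires (11), (13), (15), giving S83, F5, V.
Round 2 fires (1), (5), giving P, H.
Round 3 fires (3), (6), (12), giving E, C9, T9.
Round 4 fires (4), giving S.
Round 5 fires (10), giving U9.
Round 6 fires (9), giving R.
R first appears in round 6.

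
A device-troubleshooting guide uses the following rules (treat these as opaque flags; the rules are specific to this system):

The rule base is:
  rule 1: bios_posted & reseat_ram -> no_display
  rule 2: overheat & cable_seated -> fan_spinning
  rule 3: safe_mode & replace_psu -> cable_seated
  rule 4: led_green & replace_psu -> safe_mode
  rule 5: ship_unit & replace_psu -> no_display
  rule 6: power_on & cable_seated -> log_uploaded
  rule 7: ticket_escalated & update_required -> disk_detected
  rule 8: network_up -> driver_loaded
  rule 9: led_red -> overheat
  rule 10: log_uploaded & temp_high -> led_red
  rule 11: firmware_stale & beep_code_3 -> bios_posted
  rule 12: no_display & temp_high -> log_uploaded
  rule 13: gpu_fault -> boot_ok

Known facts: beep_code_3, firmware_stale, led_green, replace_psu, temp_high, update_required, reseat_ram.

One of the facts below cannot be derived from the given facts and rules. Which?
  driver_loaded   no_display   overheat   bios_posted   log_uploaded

[1] rule 4 [led_green & replace_psu -> safe_mode]; rule 11 [firmware_stale & beep_code_3 -> bios_posted]. ⇒ new: safe_mode, bios_posted.
[2] rule 1 [bios_posted & reseat_ram -> no_display]; rule 3 [safe_mode & replace_psu -> cable_seated]. ⇒ new: no_display, cable_seated.
[3] rule 12 [no_display & temp_high -> log_uploaded]. ⇒ new: log_uploaded.
[4] rule 10 [log_uploaded & temp_high -> led_red]. ⇒ new: led_red.
[5] rule 9 [led_red -> overheat]. ⇒ new: overheat.
[6] rule 2 [overheat & cable_seated -> fan_spinning]. ⇒ new: fan_spinning.
Derived: no_display (round 2), overheat (round 5), bios_posted (round 1), log_uploaded (round 3). driver_loaded never appears in any round.

driver_loaded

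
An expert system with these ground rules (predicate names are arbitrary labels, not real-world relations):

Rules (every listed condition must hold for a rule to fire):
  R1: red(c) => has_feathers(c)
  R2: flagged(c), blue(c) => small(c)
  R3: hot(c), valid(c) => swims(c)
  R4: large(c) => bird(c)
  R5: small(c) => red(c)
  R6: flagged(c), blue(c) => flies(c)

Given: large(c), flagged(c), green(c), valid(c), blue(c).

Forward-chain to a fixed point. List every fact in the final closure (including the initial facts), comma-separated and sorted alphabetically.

bird(c), blue(c), flagged(c), flies(c), green(c), has_feathers(c), large(c), red(c), small(c), valid(c)

Round 1 — R2, R4, R6, derive small(c), bird(c), flies(c).
Round 2 — R5, derive red(c).
Round 3 — R1, derive has_feathers(c).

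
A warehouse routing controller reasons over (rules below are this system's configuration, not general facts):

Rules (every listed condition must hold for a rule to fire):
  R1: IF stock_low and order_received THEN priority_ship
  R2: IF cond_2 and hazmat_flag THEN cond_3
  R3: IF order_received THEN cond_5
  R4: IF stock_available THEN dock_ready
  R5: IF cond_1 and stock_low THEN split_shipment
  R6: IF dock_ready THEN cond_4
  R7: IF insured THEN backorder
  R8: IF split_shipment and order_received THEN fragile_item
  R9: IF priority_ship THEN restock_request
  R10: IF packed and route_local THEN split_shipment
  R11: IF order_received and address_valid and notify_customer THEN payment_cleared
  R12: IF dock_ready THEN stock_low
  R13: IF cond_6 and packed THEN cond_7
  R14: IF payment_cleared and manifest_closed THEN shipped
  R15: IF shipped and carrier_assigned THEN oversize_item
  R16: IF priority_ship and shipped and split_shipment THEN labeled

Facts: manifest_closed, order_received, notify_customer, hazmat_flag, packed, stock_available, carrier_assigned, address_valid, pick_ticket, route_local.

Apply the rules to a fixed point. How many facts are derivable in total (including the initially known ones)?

Round 1 — R3, R4, R10, R11, derive cond_5, dock_ready, split_shipment, payment_cleared.
Round 2 — R6, R8, R12, R14, derive cond_4, fragile_item, stock_low, shipped.
Round 3 — R1, R15, derive priority_ship, oversize_item.
Round 4 — R9, R16, derive restock_request, labeled.
Closure: {address_valid, carrier_assigned, cond_4, cond_5, dock_ready, fragile_item, hazmat_flag, labeled, manifest_closed, notify_customer, order_received, oversize_item, packed, payment_cleared, pick_ticket, priority_ship, restock_request, route_local, shipped, split_shipment, stock_available, stock_low} — 22 facts.

22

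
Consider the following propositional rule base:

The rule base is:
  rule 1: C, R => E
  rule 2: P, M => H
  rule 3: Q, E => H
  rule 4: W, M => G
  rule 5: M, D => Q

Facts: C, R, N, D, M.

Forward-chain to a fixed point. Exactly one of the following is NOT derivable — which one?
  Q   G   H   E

G

Round 1 fires rule 1, rule 5, giving E, Q.
Round 2 fires rule 3, giving H.
Derived: E (round 1), Q (round 1), H (round 2). G never appears in any round.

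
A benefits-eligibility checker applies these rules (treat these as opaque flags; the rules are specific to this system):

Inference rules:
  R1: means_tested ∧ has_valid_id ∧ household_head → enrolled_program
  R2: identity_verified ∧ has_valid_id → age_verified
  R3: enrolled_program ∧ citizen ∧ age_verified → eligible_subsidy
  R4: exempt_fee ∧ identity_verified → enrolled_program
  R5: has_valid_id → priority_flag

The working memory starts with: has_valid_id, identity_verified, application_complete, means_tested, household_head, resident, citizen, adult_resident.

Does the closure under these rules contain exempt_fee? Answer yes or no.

no

Round 1 fires R1, R2, R5, giving enrolled_program, age_verified, priority_flag.
Round 2 fires R3, giving eligible_subsidy.
Fixed point reached. No rule has exempt_fee as a consequent, and it is not given.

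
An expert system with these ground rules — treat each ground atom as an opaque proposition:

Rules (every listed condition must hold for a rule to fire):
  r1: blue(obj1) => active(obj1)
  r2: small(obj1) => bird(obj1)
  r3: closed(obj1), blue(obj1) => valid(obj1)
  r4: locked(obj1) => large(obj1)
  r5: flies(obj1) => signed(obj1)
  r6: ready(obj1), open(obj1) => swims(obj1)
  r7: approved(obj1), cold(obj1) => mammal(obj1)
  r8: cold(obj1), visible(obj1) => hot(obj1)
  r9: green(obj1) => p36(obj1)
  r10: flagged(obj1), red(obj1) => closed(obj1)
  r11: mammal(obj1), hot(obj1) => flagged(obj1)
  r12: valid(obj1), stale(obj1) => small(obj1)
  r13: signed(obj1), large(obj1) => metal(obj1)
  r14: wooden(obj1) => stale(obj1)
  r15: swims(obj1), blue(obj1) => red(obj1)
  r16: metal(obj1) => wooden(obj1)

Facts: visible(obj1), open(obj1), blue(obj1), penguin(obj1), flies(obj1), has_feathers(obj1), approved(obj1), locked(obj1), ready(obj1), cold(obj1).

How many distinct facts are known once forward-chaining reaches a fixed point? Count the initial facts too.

Round 1: r1 [blue(obj1) => active(obj1)]; r4 [locked(obj1) => large(obj1)]; r5 [flies(obj1) => signed(obj1)]; r6 [ready(obj1), open(obj1) => swims(obj1)]; r7 [approved(obj1), cold(obj1) => mammal(obj1)]; r8 [cold(obj1), visible(obj1) => hot(obj1)]. New: active(obj1), large(obj1), signed(obj1), swims(obj1), mammal(obj1), hot(obj1).
Round 2: r11 [mammal(obj1), hot(obj1) => flagged(obj1)]; r13 [signed(obj1), large(obj1) => metal(obj1)]; r15 [swims(obj1), blue(obj1) => red(obj1)]. New: flagged(obj1), metal(obj1), red(obj1).
Round 3: r10 [flagged(obj1), red(obj1) => closed(obj1)]; r16 [metal(obj1) => wooden(obj1)]. New: closed(obj1), wooden(obj1).
Round 4: r3 [closed(obj1), blue(obj1) => valid(obj1)]; r14 [wooden(obj1) => stale(obj1)]. New: valid(obj1), stale(obj1).
Round 5: r12 [valid(obj1), stale(obj1) => small(obj1)]. New: small(obj1).
Round 6: r2 [small(obj1) => bird(obj1)]. New: bird(obj1).
Closure: {active(obj1), approved(obj1), bird(obj1), blue(obj1), closed(obj1), cold(obj1), flagged(obj1), flies(obj1), has_feathers(obj1), hot(obj1), large(obj1), locked(obj1), mammal(obj1), metal(obj1), open(obj1), penguin(obj1), ready(obj1), red(obj1), signed(obj1), small(obj1), stale(obj1), swims(obj1), valid(obj1), visible(obj1), wooden(obj1)} — 25 facts.

25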